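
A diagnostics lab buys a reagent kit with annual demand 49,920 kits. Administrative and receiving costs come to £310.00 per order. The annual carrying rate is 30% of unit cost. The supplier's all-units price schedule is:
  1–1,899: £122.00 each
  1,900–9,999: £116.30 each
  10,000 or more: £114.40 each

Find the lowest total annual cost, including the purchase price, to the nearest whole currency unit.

Holding cost per unit per year at price C is H = 0.30·C.
Candidates are each tier's EOQ (if it falls in that tier) and each price-break quantity.
EOQ at £122.00 = 919.6 (feasible in tier 1): TC = 49,920×£122.00 + (49,920/919.6)×310 + (919.6/2)×0.30×£122.00 = £6,123,896.87.
EOQ at £116.30 = 941.9 < 1900, so use break Q=1900: TC = 49,920×£116.30 + (49,920/1900.0)×310 + (1900.0/2)×0.30×£116.30 = £5,846,986.34.
EOQ at £114.40 = 949.6 < 10000, so use break Q=10000: TC = 49,920×£114.40 + (49,920/10000.0)×310 + (10000.0/2)×0.30×£114.40 = £5,883,995.52.
Lowest total cost among the candidates is at Q = 1900.0.

TC* ≈ £5,846,986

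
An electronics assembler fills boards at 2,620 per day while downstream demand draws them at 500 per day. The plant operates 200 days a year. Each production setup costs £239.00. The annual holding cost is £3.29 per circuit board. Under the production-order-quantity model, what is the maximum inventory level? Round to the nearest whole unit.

I_max ≈ 3,429 boards

Annual demand D = 500 × 200 = 100,000.
Production build-up factor (1 − d/p) = 1 − 500/2,620 = 0.8092.
Q* = √(2DS / (H(1 − d/p))) = √(2 × 100,000 × 239 / (3.29 × 0.8092)).
= √(47,800,000 / 2.6621) ≈ 4237.393.
Maximum inventory = Q*(1 − d/p) = 4237.393 × 0.8092 ≈ 3428.730.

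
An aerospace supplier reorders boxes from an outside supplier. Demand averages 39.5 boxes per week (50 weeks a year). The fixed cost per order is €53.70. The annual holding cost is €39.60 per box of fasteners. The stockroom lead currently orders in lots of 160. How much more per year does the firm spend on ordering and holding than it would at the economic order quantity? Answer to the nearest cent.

Extra cost ≈ €932.63 per year

Annual demand D = 39.5 × 50 = 1,975.
EOQ = √(2DS/H) = √(2 × 1,975 × 53.7 / 39.6) ≈ 73.19.
Cost at Q* = (D/Q*)S + (Q*/2)H = √(2DSH) ≈ €2,898.23.
Cost at Q = 160: (1,975/160)×53.7 + (160/2)×39.6 = €662.86 + €3,168.00 = €3,830.86.
Excess = €3,830.86 − €2,898.23 = €932.63.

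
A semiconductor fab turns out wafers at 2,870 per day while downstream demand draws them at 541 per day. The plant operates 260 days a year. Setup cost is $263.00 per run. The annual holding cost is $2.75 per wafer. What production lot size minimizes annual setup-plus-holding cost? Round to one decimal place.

Q* ≈ 5,758.0 wafers

Annual demand D = 541 × 260 = 140,660.
Production build-up factor (1 − d/p) = 1 − 541/2,870 = 0.8115.
Q* = √(2DS / (H(1 − d/p))) = √(2 × 140,660 × 263 / (2.75 × 0.8115)).
= √(73,987,160 / 2.2316) ≈ 5757.952.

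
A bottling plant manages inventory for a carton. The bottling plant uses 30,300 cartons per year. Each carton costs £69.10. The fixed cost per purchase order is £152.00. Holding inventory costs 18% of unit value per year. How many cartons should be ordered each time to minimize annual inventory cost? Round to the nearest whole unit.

Q* ≈ 861 cartons

Holding cost H = 0.18 × £69.10 = £12.4380 per unit per year.
EOQ = √(2DS / H) = √(2 × 30,300 × 152 / 12.438).
= √(9,211,200 / 12.438) = √740,569.2233 ≈ 860.563.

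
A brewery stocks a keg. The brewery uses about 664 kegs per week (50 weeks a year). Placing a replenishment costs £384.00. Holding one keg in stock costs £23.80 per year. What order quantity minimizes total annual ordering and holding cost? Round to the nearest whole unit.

Q* ≈ 1,035 kegs

Annual demand D = 664 × 50 = 33,200.
EOQ = √(2DS / H) = √(2 × 33,200 × 384 / 23.8).
= √(25,497,600 / 23.8) = √1,071,327.7311 ≈ 1035.050.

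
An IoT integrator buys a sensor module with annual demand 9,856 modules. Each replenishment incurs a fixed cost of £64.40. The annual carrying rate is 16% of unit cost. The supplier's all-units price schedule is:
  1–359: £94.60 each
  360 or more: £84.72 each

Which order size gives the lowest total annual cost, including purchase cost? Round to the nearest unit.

Q* ≈ 360 modules

Holding cost per unit per year at price C is H = 0.16·C.
For each price level, check whether its EOQ is feasible; otherwise the best quantity at that price is the breakpoint.
EOQ at £94.60 = 289.6 (feasible in tier 1): TC = 9,856×£94.60 + (9,856/289.6)×64.4 + (289.6/2)×0.16×£94.60 = £936,761.03.
EOQ at £84.72 = 306.0 < 360, so use break Q=360: TC = 9,856×£84.72 + (9,856/360.0)×64.4 + (360.0/2)×0.16×£84.72 = £839,203.38.
Lowest total cost is £839,203.38 at Q = 360.0.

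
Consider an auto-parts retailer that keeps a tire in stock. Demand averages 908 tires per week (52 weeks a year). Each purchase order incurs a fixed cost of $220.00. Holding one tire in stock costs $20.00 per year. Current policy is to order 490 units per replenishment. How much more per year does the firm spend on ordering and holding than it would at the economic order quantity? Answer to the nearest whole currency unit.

Annual demand D = 908 × 52 = 47,216.
EOQ = √(2DS/H) = √(2 × 47,216 × 220 / 20) ≈ 1019.19.
Cost at Q* = (D/Q*)S + (Q*/2)H = √(2DSH) ≈ $20,383.84.
Cost at Q = 490: (47,216/490)×220 + (490/2)×20 = $21,199.02 + $4,900.00 = $26,099.02.
Excess = $26,099.02 − $20,383.84 = $5,715.18.

Extra cost ≈ $5,715 per year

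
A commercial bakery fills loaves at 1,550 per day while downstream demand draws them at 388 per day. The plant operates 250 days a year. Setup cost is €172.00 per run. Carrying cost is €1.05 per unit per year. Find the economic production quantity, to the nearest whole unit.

Annual demand D = 388 × 250 = 97,000.
Production build-up factor (1 − d/p) = 1 − 388/1,550 = 0.7497.
Q* = √(2DS / (H(1 − d/p))) = √(2 × 97,000 × 172 / (1.05 × 0.7497)).
= √(33,368,000 / 0.7872) ≈ 6510.783.

Q* ≈ 6,511 loaves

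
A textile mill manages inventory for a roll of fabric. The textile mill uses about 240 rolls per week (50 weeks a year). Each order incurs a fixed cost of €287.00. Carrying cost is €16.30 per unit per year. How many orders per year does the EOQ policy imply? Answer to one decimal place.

Annual demand D = 240 × 50 = 12,000.
The optimal lot size = √(2DS/H) = √(2 × 12,000 × 287 / 16.3) ≈ 650.06.
Orders per year = D / Q* = 12,000 / 650.06 ≈ 18.460.

N ≈ 18.5 orders per year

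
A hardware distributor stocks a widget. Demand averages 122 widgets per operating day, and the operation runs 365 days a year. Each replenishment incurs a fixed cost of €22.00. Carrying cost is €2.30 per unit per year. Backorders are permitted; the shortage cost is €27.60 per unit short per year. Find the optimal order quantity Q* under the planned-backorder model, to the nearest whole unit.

Q* ≈ 961 widgets

Annual demand D = 122 × 365 = 44,530.
With planned backorders, Q* = √(2DS/H) · √((H+B)/B).
√(2DS/H) = √(2 × 44,530 × 22 / 2.3) = 922.973.
√((H+B)/B) = √((2.3+27.6)/27.6) = 1.0408.
Q* ≈ 960.660.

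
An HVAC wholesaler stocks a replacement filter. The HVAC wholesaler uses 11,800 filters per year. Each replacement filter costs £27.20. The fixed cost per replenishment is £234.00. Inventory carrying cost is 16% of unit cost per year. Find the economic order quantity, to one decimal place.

Q* ≈ 1,126.5 filters

Holding cost H = 0.16 × £27.20 = £4.3520 per unit per year.
EOQ = √(2DS / H) = √(2 × 11,800 × 234 / 4.352).
= √(5,522,400 / 4.352) = √1,268,933.8235 ≈ 1126.470.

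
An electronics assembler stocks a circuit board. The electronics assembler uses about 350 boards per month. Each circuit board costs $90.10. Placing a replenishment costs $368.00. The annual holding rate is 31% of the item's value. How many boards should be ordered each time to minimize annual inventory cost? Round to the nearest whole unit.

Q* ≈ 333 boards

Annual demand D = 350 × 12 = 4,200.
Holding cost H = 0.31 × $90.10 = $27.9310 per unit per year.
EOQ = √(2DS / H) = √(2 × 4,200 × 368 / 27.931).
= √(3,091,200 / 27.931) = √110,672.7292 ≈ 332.675.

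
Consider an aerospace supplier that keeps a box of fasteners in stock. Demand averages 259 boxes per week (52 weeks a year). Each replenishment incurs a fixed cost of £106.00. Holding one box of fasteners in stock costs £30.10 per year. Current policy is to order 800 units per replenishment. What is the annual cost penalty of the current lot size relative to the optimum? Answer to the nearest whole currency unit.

Annual demand D = 259 × 52 = 13,468.
EOQ = √(2DS/H) = √(2 × 13,468 × 106 / 30.1) ≈ 307.99.
Cost at Q* = (D/Q*)S + (Q*/2)H = √(2DSH) ≈ £9,270.49.
Cost at Q = 800: (13,468/800)×106 + (800/2)×30.1 = £1,784.51 + £12,040.00 = £13,824.51.
Excess = £13,824.51 − £9,270.49 = £4,554.02.

Extra cost ≈ £4,554 per year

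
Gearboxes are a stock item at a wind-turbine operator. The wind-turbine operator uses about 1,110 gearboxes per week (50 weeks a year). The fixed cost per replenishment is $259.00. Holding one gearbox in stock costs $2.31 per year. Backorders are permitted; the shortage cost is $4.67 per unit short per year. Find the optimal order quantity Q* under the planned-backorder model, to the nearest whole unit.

Annual demand D = 1,110 × 50 = 55,500.
With planned backorders, Q* = √(2DS/H) · √((H+B)/B).
√(2DS/H) = √(2 × 55,500 × 259 / 2.31) = 3527.812.
√((H+B)/B) = √((2.31+4.67)/4.67) = 1.2226.
Q* ≈ 4312.952.

Q* ≈ 4,313 gearboxes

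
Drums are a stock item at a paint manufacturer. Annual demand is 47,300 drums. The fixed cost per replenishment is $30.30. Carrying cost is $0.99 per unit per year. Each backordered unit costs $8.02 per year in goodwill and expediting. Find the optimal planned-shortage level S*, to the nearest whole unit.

S* ≈ 198 drums

With planned backorders, Q* = √(2DS/H) · √((H+B)/B).
√(2DS/H) = √(2 × 47,300 × 30.3 / 0.99) = 1701.568.
√((H+B)/B) = √((0.99+8.02)/8.02) = 1.0599.
Q* ≈ 1803.535.
S* = Q* · H/(H+B) = 1803.535 × 0.99/9.01 ≈ 198.169.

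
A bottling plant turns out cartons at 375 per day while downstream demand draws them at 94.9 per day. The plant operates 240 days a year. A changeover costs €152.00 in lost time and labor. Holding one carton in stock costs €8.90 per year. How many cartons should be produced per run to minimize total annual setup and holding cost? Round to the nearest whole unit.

Annual demand D = 94.9 × 240 = 22,776.
Production build-up factor (1 − d/p) = 1 − 94.9/375 = 0.7469.
Q* = √(2DS / (H(1 − d/p))) = √(2 × 22,776 × 152 / (8.9 × 0.7469)).
= √(6,923,904 / 6.6477) ≈ 1020.562.

Q* ≈ 1,021 cartons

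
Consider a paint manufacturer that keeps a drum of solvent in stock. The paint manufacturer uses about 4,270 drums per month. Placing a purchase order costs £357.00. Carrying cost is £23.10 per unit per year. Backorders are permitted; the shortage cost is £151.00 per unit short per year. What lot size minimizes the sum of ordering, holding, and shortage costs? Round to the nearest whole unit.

Q* ≈ 1,351 drums

Annual demand D = 4,270 × 12 = 51,240.
With planned backorders, Q* = √(2DS/H) · √((H+B)/B).
√(2DS/H) = √(2 × 51,240 × 357 / 23.1) = 1258.484.
√((H+B)/B) = √((23.1+151)/151) = 1.0738.
Q* ≈ 1351.321.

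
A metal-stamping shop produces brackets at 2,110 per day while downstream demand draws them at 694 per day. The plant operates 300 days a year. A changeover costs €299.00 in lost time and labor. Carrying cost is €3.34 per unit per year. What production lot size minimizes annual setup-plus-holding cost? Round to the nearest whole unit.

Q* ≈ 7,453 brackets

Annual demand D = 694 × 300 = 208,200.
Production build-up factor (1 − d/p) = 1 − 694/2,110 = 0.6711.
Q* = √(2DS / (H(1 − d/p))) = √(2 × 208,200 × 299 / (3.34 × 0.6711)).
= √(124,503,600 / 2.2414) ≈ 7452.935.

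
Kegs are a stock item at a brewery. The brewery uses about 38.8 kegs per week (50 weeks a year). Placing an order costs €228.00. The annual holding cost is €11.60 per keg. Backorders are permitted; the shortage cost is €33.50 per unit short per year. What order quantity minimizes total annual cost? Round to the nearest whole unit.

Q* ≈ 320 kegs

Annual demand D = 38.8 × 50 = 1,940.
With planned backorders, Q* = √(2DS/H) · √((H+B)/B).
√(2DS/H) = √(2 × 1,940 × 228 / 11.6) = 276.156.
√((H+B)/B) = √((11.6+33.5)/33.5) = 1.1603.
Q* ≈ 320.420.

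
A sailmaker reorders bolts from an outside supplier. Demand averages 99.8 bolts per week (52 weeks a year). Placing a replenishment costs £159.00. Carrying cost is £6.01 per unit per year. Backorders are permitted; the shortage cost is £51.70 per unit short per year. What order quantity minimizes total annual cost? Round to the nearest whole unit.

Q* ≈ 554 bolts

Annual demand D = 99.8 × 52 = 5,189.6.
With planned backorders, Q* = √(2DS/H) · √((H+B)/B).
√(2DS/H) = √(2 × 5,189.6 × 159 / 6.01) = 524.014.
√((H+B)/B) = √((6.01+51.7)/51.7) = 1.0565.
Q* ≈ 553.635.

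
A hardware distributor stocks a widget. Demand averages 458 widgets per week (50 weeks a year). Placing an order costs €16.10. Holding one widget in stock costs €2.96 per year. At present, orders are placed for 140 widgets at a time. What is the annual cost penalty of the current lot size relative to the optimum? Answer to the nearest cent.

Extra cost ≈ €1,363.32 per year

Annual demand D = 458 × 50 = 22,900.
EOQ = √(2DS/H) = √(2 × 22,900 × 16.1 / 2.96) ≈ 499.11.
Cost at Q* = (D/Q*)S + (Q*/2)H = √(2DSH) ≈ €1,477.38.
Cost at Q = 140: (22,900/140)×16.1 + (140/2)×2.96 = €2,633.50 + €207.20 = €2,840.70.
Excess = €2,840.70 − €1,477.38 = €1,363.32.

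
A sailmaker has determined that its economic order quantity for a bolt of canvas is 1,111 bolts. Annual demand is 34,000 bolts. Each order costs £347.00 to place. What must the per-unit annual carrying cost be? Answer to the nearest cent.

H ≈ £19.12

Invert the EOQ relation Q*² = 2DS/H.
From Q* = √(2DS/H): H = 2DS / Q*² = 2 × 34,000 × 347 / 1,111² = 19.1166.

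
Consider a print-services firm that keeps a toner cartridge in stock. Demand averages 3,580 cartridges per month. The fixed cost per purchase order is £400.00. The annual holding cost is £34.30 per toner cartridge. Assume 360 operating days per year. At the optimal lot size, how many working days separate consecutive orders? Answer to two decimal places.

T ≈ 8.39 days

Annual demand D = 3,580 × 12 = 42,960.
The optimal lot size = √(2DS/H) = √(2 × 42,960 × 400 / 34.3) ≈ 1000.99.
Cycle time = Q*/D × 360 = 1000.99 / 42,960 × 360 ≈ 8.388 days.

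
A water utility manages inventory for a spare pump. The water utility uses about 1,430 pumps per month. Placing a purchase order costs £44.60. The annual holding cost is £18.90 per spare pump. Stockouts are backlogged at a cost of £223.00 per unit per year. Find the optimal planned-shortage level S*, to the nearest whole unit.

S* ≈ 23 pumps

Annual demand D = 1,430 × 12 = 17,160.
With planned backorders, Q* = √(2DS/H) · √((H+B)/B).
√(2DS/H) = √(2 × 17,160 × 44.6 / 18.9) = 284.584.
√((H+B)/B) = √((18.9+223)/223) = 1.0415.
Q* ≈ 296.398.
S* = Q* · H/(H+B) = 296.398 × 18.9/241.9 ≈ 23.158.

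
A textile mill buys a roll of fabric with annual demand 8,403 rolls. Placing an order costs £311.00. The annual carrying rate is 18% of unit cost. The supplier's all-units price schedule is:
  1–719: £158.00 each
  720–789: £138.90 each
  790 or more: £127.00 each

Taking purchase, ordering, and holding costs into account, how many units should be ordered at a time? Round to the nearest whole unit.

Q* ≈ 790 rolls

Holding cost per unit per year at price C is H = 0.18·C.
For each price level, check whether its EOQ is feasible; otherwise the best quantity at that price is the breakpoint.
EOQ at £158.00 = 428.7 (feasible in tier 1): TC = 8,403×£158.00 + (8,403/428.7)×311 + (428.7/2)×0.18×£158.00 = £1,339,866.06.
EOQ at £138.90 = 457.2 < 720, so use break Q=720: TC = 8,403×£138.90 + (8,403/720.0)×311 + (720.0/2)×0.18×£138.90 = £1,179,807.05.
EOQ at £127.00 = 478.2 < 790, so use break Q=790: TC = 8,403×£127.00 + (8,403/790.0)×311 + (790.0/2)×0.18×£127.00 = £1,079,518.72.
Lowest total cost is £1,079,518.72 at Q = 790.0.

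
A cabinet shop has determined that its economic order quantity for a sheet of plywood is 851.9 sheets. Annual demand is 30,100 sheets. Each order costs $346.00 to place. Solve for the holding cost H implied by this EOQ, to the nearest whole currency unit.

H ≈ $29

Squaring Q* = √(2DS/H) gives Q*² = 2DS/H.
From Q* = √(2DS/H): H = 2DS / Q*² = 2 × 30,100 × 346 / 851.9² = 28.7009.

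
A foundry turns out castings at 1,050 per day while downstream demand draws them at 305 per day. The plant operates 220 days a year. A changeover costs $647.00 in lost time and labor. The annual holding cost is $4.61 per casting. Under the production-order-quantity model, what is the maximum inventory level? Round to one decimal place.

Annual demand D = 305 × 220 = 67,100.
Production build-up factor (1 − d/p) = 1 − 305/1,050 = 0.7095.
Q* = √(2DS / (H(1 − d/p))) = √(2 × 67,100 × 647 / (4.61 × 0.7095)).
= √(86,827,400 / 3.2709) ≈ 5152.221.
Maximum inventory = Q*(1 − d/p) = 5152.221 × 0.7095 ≈ 3655.623.

I_max ≈ 3,655.6 castings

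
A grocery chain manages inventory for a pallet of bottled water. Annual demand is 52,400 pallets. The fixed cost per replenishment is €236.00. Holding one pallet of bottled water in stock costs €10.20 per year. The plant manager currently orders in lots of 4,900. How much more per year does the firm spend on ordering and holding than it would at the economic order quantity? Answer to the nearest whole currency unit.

Extra cost ≈ €11,631 per year

EOQ = √(2DS/H) = √(2 × 52,400 × 236 / 10.2) ≈ 1557.17.
Cost at Q* = (D/Q*)S + (Q*/2)H = √(2DSH) ≈ €15,883.15.
Cost at Q = 4,900: (52,400/4,900)×236 + (4,900/2)×10.2 = €2,523.76 + €24,990.00 = €27,513.76.
Excess = €27,513.76 − €15,883.15 = €11,630.60.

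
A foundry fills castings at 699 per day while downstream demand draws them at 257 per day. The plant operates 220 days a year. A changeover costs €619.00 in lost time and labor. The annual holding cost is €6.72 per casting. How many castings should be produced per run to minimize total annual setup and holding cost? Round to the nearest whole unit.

Q* ≈ 4,059 castings

Annual demand D = 257 × 220 = 56,540.
Production build-up factor (1 − d/p) = 1 − 257/699 = 0.6323.
Q* = √(2DS / (H(1 − d/p))) = √(2 × 56,540 × 619 / (6.72 × 0.6323)).
= √(69,996,520 / 4.2493) ≈ 4058.645.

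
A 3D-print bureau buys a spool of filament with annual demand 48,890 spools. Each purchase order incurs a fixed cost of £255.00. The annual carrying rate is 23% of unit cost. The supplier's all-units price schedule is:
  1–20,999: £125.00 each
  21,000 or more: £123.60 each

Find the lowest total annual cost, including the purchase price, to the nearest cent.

TC* ≈ £6,138,024.05

Holding cost per unit per year at price C is H = 0.23·C.
For each price level, check whether its EOQ is feasible; otherwise the best quantity at that price is the breakpoint.
EOQ at £125.00 = 931.3 (feasible in tier 1): TC = 48,890×£125.00 + (48,890/931.3)×255 + (931.3/2)×0.23×£125.00 = £6,138,024.05.
EOQ at £123.60 = 936.5 < 21000, so use break Q=21000: TC = 48,890×£123.60 + (48,890/21000.0)×255 + (21000.0/2)×0.23×£123.60 = £6,341,891.66.
Lowest total cost among the candidates is at Q = 931.3.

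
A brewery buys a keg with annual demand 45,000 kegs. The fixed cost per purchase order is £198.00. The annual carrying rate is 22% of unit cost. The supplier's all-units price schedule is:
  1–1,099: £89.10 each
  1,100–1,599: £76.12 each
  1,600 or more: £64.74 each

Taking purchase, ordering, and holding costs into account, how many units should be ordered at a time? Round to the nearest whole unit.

Holding cost per unit per year at price C is H = 0.22·C.
For each price level, check whether its EOQ is feasible; otherwise the best quantity at that price is the breakpoint.
EOQ at £89.10 = 953.5 (feasible in tier 1): TC = 45,000×£89.10 + (45,000/953.5)×198 + (953.5/2)×0.22×£89.10 = £4,028,189.77.
EOQ at £76.12 = 1031.6 < 1100, so use break Q=1100: TC = 45,000×£76.12 + (45,000/1100.0)×198 + (1100.0/2)×0.22×£76.12 = £3,442,710.52.
EOQ at £64.74 = 1118.6 < 1600, so use break Q=1600: TC = 45,000×£64.74 + (45,000/1600.0)×198 + (1600.0/2)×0.22×£64.74 = £2,930,262.99.
Lowest total cost is £2,930,262.99 at Q = 1600.0.

Q* ≈ 1,600 kegs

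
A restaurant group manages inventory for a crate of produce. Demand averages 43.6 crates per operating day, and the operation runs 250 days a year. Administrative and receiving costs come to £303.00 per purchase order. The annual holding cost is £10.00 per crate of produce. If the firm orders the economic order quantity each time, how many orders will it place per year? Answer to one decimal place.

N ≈ 13.4 orders per year

Annual demand D = 43.6 × 250 = 10,900.
Q* = √(2DS/H) = √(2 × 10,900 × 303 / 10) ≈ 812.74.
Orders per year = D / Q* = 10,900 / 812.74 ≈ 13.411.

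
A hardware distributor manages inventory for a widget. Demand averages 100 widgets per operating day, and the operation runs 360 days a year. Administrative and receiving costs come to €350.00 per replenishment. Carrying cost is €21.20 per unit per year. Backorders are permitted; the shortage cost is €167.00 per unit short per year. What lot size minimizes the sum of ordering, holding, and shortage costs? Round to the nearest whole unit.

Q* ≈ 1,157 widgets

Annual demand D = 100 × 360 = 36,000.
With planned backorders, Q* = √(2DS/H) · √((H+B)/B).
√(2DS/H) = √(2 × 36,000 × 350 / 21.2) = 1090.266.
√((H+B)/B) = √((21.2+167)/167) = 1.0616.
Q* ≈ 1157.401.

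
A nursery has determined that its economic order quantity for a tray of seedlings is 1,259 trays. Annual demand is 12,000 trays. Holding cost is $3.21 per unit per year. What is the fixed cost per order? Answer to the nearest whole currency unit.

S ≈ $212

Squaring Q* = √(2DS/H) gives Q*² = 2DS/H.
From Q* = √(2DS/H): S = Q*²H / (2D) = 1,259² × 3.21 / (2 × 12,000) = 212.0046.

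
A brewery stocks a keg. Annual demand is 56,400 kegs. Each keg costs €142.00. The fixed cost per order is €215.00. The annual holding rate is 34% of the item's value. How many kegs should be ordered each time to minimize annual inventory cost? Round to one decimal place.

Q* ≈ 708.7 kegs

Holding cost H = 0.34 × €142.00 = €48.2800 per unit per year.
EOQ = √(2DS / H) = √(2 × 56,400 × 215 / 48.28).
= √(24,252,000 / 48.28) = √502,319.8012 ≈ 708.745.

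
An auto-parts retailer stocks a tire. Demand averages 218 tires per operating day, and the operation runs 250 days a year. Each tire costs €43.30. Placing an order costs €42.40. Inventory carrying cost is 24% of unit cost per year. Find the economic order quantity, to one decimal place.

Annual demand D = 218 × 250 = 54,500.
Holding cost H = 0.24 × €43.30 = €10.3920 per unit per year.
EOQ = √(2DS / H) = √(2 × 54,500 × 42.4 / 10.392).
= √(4,621,600 / 10.392) = √444,726.7129 ≈ 666.878.

Q* ≈ 666.9 tires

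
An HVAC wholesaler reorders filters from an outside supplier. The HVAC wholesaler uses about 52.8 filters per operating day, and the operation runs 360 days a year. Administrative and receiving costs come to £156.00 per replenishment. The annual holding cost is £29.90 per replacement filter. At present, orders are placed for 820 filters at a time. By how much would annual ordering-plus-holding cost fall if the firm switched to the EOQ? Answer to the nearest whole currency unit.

Extra cost ≈ £2,559 per year

Annual demand D = 52.8 × 360 = 19,008.
EOQ = √(2DS/H) = √(2 × 19,008 × 156 / 29.9) ≈ 445.36.
Cost at Q* = (D/Q*)S + (Q*/2)H = √(2DSH) ≈ £13,316.22.
Cost at Q = 820: (19,008/820)×156 + (820/2)×29.9 = £3,616.16 + £12,259.00 = £15,875.16.
Excess = £15,875.16 − £13,316.22 = £2,558.93.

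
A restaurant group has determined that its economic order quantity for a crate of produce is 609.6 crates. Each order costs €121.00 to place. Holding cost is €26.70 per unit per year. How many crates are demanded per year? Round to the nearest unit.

D ≈ 41,000 crates per year

Squaring Q* = √(2DS/H) gives Q*² = 2DS/H.
From Q* = √(2DS/H): D = Q*²H / (2S) = 609.6² × 26.7 / (2 × 121) = 41000.185.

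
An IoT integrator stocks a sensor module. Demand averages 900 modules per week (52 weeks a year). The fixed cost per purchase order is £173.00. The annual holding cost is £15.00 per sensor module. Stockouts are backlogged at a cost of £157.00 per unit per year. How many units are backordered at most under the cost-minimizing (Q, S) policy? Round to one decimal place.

S* ≈ 94.8 modules

Annual demand D = 900 × 52 = 46,800.
With planned backorders, Q* = √(2DS/H) · √((H+B)/B).
√(2DS/H) = √(2 × 46,800 × 173 / 15) = 1039.000.
√((H+B)/B) = √((15+157)/157) = 1.0467.
Q* ≈ 1087.501.
S* = Q* · H/(H+B) = 1087.501 × 15/172 ≈ 94.840.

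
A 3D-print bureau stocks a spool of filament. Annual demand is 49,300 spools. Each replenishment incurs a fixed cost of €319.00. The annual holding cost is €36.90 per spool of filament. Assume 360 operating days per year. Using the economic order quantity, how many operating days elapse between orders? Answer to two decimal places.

T ≈ 6.74 days

EOQ = √(2DS/H) = √(2 × 49,300 × 319 / 36.9) ≈ 923.25.
Cycle time = Q*/D × 360 = 923.25 / 49,300 × 360 ≈ 6.742 days.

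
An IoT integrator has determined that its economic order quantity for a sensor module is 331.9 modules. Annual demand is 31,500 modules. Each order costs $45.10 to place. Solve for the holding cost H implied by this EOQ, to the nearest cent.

H ≈ $25.79

Squaring Q* = √(2DS/H) gives Q*² = 2DS/H.
From Q* = √(2DS/H): H = 2DS / Q*² = 2 × 31,500 × 45.1 / 331.9² = 25.7930.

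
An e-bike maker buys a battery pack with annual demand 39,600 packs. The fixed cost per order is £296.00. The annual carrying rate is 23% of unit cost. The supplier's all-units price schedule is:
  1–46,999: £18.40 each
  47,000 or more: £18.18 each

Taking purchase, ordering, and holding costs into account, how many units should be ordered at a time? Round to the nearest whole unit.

Q* ≈ 2,354 packs

Holding cost per unit per year at price C is H = 0.23·C.
For each price level, check whether its EOQ is feasible; otherwise the best quantity at that price is the breakpoint.
EOQ at £18.40 = 2353.6 (feasible in tier 1): TC = 39,600×£18.40 + (39,600/2353.6)×296 + (2353.6/2)×0.23×£18.40 = £738,600.50.
EOQ at £18.18 = 2367.8 < 47000, so use break Q=47000: TC = 39,600×£18.18 + (39,600/47000.0)×296 + (47000.0/2)×0.23×£18.18 = £818,440.30.
Lowest total cost is £738,600.50 at Q = 2353.6.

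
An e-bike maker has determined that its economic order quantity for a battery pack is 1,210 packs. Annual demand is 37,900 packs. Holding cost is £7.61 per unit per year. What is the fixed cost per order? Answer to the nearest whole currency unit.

S ≈ £147

Squaring Q* = √(2DS/H) gives Q*² = 2DS/H.
From Q* = √(2DS/H): S = Q*²H / (2D) = 1,210² × 7.61 / (2 × 37,900) = 146.9895.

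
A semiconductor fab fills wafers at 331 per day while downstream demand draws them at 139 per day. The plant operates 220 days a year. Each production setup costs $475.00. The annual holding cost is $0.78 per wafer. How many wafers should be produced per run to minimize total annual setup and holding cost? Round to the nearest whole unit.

Annual demand D = 139 × 220 = 30,580.
Production build-up factor (1 − d/p) = 1 − 139/331 = 0.5801.
Q* = √(2DS / (H(1 − d/p))) = √(2 × 30,580 × 475 / (0.78 × 0.5801)).
= √(29,051,000 / 0.4524) ≈ 8013.027.

Q* ≈ 8,013 wafers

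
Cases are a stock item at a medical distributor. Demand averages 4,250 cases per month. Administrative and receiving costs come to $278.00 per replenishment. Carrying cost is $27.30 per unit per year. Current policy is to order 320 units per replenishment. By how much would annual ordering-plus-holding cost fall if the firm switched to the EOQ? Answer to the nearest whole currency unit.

Extra cost ≈ $20,851 per year

Annual demand D = 4,250 × 12 = 51,000.
EOQ = √(2DS/H) = √(2 × 51,000 × 278 / 27.3) ≈ 1019.16.
Cost at Q* = (D/Q*)S + (Q*/2)H = √(2DSH) ≈ $27,822.99.
Cost at Q = 320: (51,000/320)×278 + (320/2)×27.3 = $44,306.25 + $4,368.00 = $48,674.25.
Excess = $48,674.25 − $27,822.99 = $20,851.26.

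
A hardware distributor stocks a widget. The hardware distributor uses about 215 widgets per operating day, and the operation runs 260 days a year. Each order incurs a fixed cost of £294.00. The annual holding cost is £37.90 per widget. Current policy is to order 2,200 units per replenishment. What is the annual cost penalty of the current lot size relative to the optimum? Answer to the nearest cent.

Extra cost ≈ £13,865.19 per year

Annual demand D = 215 × 260 = 55,900.
EOQ = √(2DS/H) = √(2 × 55,900 × 294 / 37.9) ≈ 931.27.
Cost at Q* = (D/Q*)S + (Q*/2)H = √(2DSH) ≈ £35,295.08.
Cost at Q = 2,200: (55,900/2,200)×294 + (2,200/2)×37.9 = £7,470.27 + £41,690.00 = £49,160.27.
Excess = £49,160.27 − £35,295.08 = £13,865.19.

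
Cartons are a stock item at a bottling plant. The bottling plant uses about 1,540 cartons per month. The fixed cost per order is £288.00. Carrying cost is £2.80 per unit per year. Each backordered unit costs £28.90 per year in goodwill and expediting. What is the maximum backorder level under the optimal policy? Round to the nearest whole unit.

S* ≈ 180 cartons

Annual demand D = 1,540 × 12 = 18,480.
With planned backorders, Q* = √(2DS/H) · √((H+B)/B).
√(2DS/H) = √(2 × 18,480 × 288 / 2.8) = 1949.769.
√((H+B)/B) = √((2.8+28.9)/28.9) = 1.0473.
Q* ≈ 2042.038.
S* = Q* · H/(H+B) = 2042.038 × 2.8/31.7 ≈ 180.369.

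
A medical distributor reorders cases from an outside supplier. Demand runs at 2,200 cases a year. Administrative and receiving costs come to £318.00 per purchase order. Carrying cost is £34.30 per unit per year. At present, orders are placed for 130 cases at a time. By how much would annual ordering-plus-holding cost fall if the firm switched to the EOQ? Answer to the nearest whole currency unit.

EOQ = √(2DS/H) = √(2 × 2,200 × 318 / 34.3) ≈ 201.97.
Cost at Q* = (D/Q*)S + (Q*/2)H = √(2DSH) ≈ £6,927.67.
Cost at Q = 130: (2,200/130)×318 + (130/2)×34.3 = £5,381.54 + £2,229.50 = £7,611.04.
Excess = £7,611.04 − £6,927.67 = £683.37.

Extra cost ≈ £683 per year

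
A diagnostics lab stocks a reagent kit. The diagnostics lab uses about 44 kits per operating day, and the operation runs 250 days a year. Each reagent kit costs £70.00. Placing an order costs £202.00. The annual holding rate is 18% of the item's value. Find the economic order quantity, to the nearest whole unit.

Q* ≈ 594 kits

Annual demand D = 44 × 250 = 11,000.
Holding cost H = 0.18 × £70.00 = £12.6000 per unit per year.
EOQ = √(2DS / H) = √(2 × 11,000 × 202 / 12.6).
= √(4,444,000 / 12.6) = √352,698.4127 ≈ 593.884.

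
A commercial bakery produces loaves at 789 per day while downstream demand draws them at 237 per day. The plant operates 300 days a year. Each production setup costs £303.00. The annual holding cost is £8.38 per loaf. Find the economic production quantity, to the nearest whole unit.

Annual demand D = 237 × 300 = 71,100.
Production build-up factor (1 − d/p) = 1 − 237/789 = 0.6996.
Q* = √(2DS / (H(1 − d/p))) = √(2 × 71,100 × 303 / (8.38 × 0.6996)).
= √(43,086,600 / 5.8628) ≈ 2710.929.

Q* ≈ 2,711 loaves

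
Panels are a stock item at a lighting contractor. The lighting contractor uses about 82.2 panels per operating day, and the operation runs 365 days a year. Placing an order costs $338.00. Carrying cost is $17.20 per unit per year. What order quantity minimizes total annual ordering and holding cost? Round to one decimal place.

Annual demand D = 82.2 × 365 = 30,003.
EOQ = √(2DS / H) = √(2 × 30,003 × 338 / 17.2).
= √(20,282,028 / 17.2) = √1,179,187.6744 ≈ 1085.904.

Q* ≈ 1,085.9 panels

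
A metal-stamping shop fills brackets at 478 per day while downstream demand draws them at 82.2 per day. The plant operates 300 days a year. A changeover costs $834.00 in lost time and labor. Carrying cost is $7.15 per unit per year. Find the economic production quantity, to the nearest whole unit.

Annual demand D = 82.2 × 300 = 24,660.
Production build-up factor (1 − d/p) = 1 − 82.2/478 = 0.8280.
Q* = √(2DS / (H(1 − d/p))) = √(2 × 24,660 × 834 / (7.15 × 0.8280)).
= √(41,132,880 / 5.9204) ≈ 2635.831.

Q* ≈ 2,636 brackets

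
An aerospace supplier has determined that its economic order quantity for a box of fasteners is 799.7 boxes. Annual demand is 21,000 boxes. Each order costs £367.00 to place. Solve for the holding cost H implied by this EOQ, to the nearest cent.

Invert the EOQ relation Q*² = 2DS/H.
From Q* = √(2DS/H): H = 2DS / Q*² = 2 × 21,000 × 367 / 799.7² = 24.1024.

H ≈ £24.10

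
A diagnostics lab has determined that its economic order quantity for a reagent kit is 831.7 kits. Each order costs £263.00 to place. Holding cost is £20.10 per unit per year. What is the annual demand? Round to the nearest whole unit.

D ≈ 26,433 kits per year

Squaring Q* = √(2DS/H) gives Q*² = 2DS/H.
From Q* = √(2DS/H): D = Q*²H / (2S) = 831.7² × 20.1 / (2 × 263) = 26432.833.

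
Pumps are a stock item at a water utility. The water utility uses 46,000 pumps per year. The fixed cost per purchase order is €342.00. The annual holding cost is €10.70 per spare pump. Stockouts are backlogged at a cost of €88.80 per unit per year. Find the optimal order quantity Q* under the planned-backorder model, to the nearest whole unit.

Q* ≈ 1,815 pumps

With planned backorders, Q* = √(2DS/H) · √((H+B)/B).
√(2DS/H) = √(2 × 46,000 × 342 / 10.7) = 1714.806.
√((H+B)/B) = √((10.7+88.8)/88.8) = 1.0585.
Q* ≈ 1815.182.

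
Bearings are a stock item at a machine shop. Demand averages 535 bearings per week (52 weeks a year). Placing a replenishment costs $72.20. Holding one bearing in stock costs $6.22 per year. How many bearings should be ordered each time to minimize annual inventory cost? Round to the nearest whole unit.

Q* ≈ 804 bearings

Annual demand D = 535 × 52 = 27,820.
EOQ = √(2DS / H) = √(2 × 27,820 × 72.2 / 6.22).
= √(4,017,208 / 6.22) = √645,853.3762 ≈ 803.650.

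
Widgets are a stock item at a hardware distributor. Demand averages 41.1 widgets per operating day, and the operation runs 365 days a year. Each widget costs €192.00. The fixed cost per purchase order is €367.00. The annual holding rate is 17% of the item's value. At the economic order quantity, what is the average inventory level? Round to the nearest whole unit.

Average inventory ≈ 290 widgets

Annual demand D = 41.1 × 365 = 15,001.5.
Holding cost H = 0.17 × €192.00 = €32.6400 per unit per year.
The optimal lot size = √(2DS/H) = √(2 × 15,001.5 × 367 / 32.64) ≈ 580.82.
Average inventory = Q*/2 ≈ 580.82 / 2 = 290.409.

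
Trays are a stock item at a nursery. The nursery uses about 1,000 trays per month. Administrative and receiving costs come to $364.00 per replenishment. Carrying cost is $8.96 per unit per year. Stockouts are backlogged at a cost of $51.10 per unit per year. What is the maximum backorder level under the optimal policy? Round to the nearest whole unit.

S* ≈ 160 trays

Annual demand D = 1,000 × 12 = 12,000.
With planned backorders, Q* = √(2DS/H) · √((H+B)/B).
√(2DS/H) = √(2 × 12,000 × 364 / 8.96) = 987.421.
√((H+B)/B) = √((8.96+51.1)/51.1) = 1.0841.
Q* ≈ 1070.495.
S* = Q* · H/(H+B) = 1070.495 × 8.96/60.06 ≈ 159.701.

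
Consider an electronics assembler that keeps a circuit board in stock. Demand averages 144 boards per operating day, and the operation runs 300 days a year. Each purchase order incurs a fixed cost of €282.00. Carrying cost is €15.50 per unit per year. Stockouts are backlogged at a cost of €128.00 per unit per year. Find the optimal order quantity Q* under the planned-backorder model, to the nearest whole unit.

Q* ≈ 1,328 boards

Annual demand D = 144 × 300 = 43,200.
With planned backorders, Q* = √(2DS/H) · √((H+B)/B).
√(2DS/H) = √(2 × 43,200 × 282 / 15.5) = 1253.763.
√((H+B)/B) = √((15.5+128)/128) = 1.0588.
Q* ≈ 1327.506.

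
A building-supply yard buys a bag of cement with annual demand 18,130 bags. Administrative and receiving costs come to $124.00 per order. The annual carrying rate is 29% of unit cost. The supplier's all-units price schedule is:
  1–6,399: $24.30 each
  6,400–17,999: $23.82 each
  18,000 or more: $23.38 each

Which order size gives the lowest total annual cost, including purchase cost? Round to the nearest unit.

Q* ≈ 799 bags

Holding cost per unit per year at price C is H = 0.29·C.
For each price level, check whether its EOQ is feasible; otherwise the best quantity at that price is the breakpoint.
EOQ at $24.30 = 798.8 (feasible in tier 1): TC = 18,130×$24.30 + (18,130/798.8)×124 + (798.8/2)×0.29×$24.30 = $446,187.94.
EOQ at $23.82 = 806.8 < 6400, so use break Q=6400: TC = 18,130×$23.82 + (18,130/6400.0)×124 + (6400.0/2)×0.29×$23.82 = $454,312.83.
EOQ at $23.38 = 814.3 < 18000, so use break Q=18000: TC = 18,130×$23.38 + (18,130/18000.0)×124 + (18000.0/2)×0.29×$23.38 = $485,026.10.
Lowest total cost is $446,187.94 at Q = 798.8.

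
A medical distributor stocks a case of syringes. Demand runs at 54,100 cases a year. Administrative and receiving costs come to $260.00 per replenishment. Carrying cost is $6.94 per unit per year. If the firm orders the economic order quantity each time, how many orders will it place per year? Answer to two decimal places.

N ≈ 26.87 orders per year

The optimal lot size = √(2DS/H) = √(2 × 54,100 × 260 / 6.94) ≈ 2013.36.
Orders per year = D / Q* = 54,100 / 2013.36 ≈ 26.871.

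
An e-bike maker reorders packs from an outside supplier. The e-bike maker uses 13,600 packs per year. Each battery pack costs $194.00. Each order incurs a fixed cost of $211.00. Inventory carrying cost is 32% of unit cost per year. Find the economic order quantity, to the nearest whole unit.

Holding cost H = 0.32 × $194.00 = $62.0800 per unit per year.
EOQ = √(2DS / H) = √(2 × 13,600 × 211 / 62.08).
= √(5,739,200 / 62.08) = √92,448.4536 ≈ 304.053.

Q* ≈ 304 packs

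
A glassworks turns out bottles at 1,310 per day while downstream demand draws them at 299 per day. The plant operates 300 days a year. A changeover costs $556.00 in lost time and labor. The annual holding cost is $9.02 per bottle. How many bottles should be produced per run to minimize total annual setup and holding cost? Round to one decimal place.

Q* ≈ 3,785.3 bottles

Annual demand D = 299 × 300 = 89,700.
Production build-up factor (1 − d/p) = 1 − 299/1,310 = 0.7718.
Q* = √(2DS / (H(1 − d/p))) = √(2 × 89,700 × 556 / (9.02 × 0.7718)).
= √(99,746,400 / 6.9612) ≈ 3785.345.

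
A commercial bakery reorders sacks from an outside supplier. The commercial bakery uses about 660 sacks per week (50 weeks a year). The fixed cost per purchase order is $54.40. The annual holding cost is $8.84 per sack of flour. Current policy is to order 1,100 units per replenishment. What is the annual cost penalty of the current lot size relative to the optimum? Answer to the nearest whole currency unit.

Extra cost ≈ $860 per year

Annual demand D = 660 × 50 = 33,000.
EOQ = √(2DS/H) = √(2 × 33,000 × 54.4 / 8.84) ≈ 637.30.
Cost at Q* = (D/Q*)S + (Q*/2)H = √(2DSH) ≈ $5,633.75.
Cost at Q = 1,100: (33,000/1,100)×54.4 + (1,100/2)×8.84 = $1,632.00 + $4,862.00 = $6,494.00.
Excess = $6,494.00 − $5,633.75 = $860.25.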